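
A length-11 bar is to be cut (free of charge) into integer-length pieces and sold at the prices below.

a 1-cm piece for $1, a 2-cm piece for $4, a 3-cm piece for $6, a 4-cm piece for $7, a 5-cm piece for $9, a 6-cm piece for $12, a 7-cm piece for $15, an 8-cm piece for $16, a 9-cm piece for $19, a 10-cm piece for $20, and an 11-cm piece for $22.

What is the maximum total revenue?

23

Let best[k] be the best obtainable value from length k. For each k, try every first piece i and keep the best of price[i] + best[k−i].
best[1] = 1
best[2] = 4
best[3] = 6
best[4] = 8  (first piece 2, then best[2]=4)
best[5] = 10  (first piece 2, then best[3]=6)
best[6] = 12  (first piece 2, then best[4]=8)
best[7] = 15
best[8] = 16  (first piece 1, then best[7]=15)
best[9] = 19  (first piece 2, then best[7]=15)
best[10] = 21  (first piece 3, then best[7]=15)
best[11] = 23  (first piece 2, then best[9]=19)
One optimal cutting: 7 + 2 + 2 → $15 + $4 + $4 = $23.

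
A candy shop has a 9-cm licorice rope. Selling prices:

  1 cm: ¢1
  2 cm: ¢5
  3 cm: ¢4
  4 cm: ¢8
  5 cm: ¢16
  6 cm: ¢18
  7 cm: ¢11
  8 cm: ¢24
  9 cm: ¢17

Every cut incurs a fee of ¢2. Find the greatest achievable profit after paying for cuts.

Consider every possible first cut. r[k] is the best of p[i]+r[k−i] over all sellable i≤k, charging 2 whenever i<k.
r[1] = 1
r[2] = 5
r[3] = 4  (first piece 1, then r[2]=5)
r[4] = 8  (first piece 2, then r[2]=5)
r[5] = 16
r[6] = 18
r[7] = 19  (first piece 2, then r[5]=16)
r[8] = 24
r[9] = 23  (first piece 1, then r[8]=24)
One optimal plan: pieces 8 + 1 (1 cut) → ¢25 − ¢2 = ¢23.

23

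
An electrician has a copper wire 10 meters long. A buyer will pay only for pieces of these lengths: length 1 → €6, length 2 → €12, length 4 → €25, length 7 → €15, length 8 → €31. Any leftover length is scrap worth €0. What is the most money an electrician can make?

62

Consider every possible first cut. r[k] is the best of p[i]+r[k−i] over all sellable i≤k.
r[1] = 6
r[2] = max(6+6, 12+0) = 12
r[3] = max(6+12, 12+6) = 18
r[4] = max(6+18, 12+12, 25+0) = 25
r[5] = max(6+25, 12+18, 25+6) = 31
r[6] = max(6+31, 12+25, 25+12) = 37
r[7] = max(6+37, 12+31, 25+18, 15+0) = 43
r[8] = max(6+43, 12+37, 25+25, 15+6, 31+0) = 50
r[9] = max(6+50, 12+43, 25+31, 15+12, 31+6) = 56
r[10] = max(6+56, 12+50, 25+37, 15+18, 31+12) = 62
One optimal cutting: 4 + 4 + 1 + 1 → €62.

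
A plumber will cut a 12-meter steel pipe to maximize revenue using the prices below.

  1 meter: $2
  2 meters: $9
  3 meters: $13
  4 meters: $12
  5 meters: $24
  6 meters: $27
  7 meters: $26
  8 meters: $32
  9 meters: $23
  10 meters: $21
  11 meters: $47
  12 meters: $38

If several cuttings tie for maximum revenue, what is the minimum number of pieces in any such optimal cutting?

3

Build r[k] bottom-up: r[k] = max over allowed piece i of (p[i] + r[k−i]).
r[1] = 2
r[2] = max(2+2, 9+0) = 9
r[3] = max(2+9, 9+2, 13+0) = 13
r[4] = max(2+13, 9+9, 13+2, 12+0) = 18
r[5] = max(2+18, 9+13, 13+9, 12+2, 24+0) = 24
r[6] = max(2+24, 9+18, 13+13, 12+9, 24+2, 27+0) = 27
r[7] = max(2+27, 9+24, 13+18, …, 27+2, 26+0) = 33
r[8] = max(2+33, 9+27, 13+24, …, 26+2, 32+0) = 37
r[9] = max(2+37, 9+33, 13+27, …, 32+2, 23+0) = 42
r[10] = max(2+42, 9+37, 13+33, …, 23+2, 21+0) = 48
r[11] = max(2+48, 9+42, 13+37, …, 21+2, 47+0) = 51
r[12] = max(2+51, 9+48, 13+42, …, 47+2, 38+0) = 57
Maximum revenue is $57.
Now minimize piece count subject to staying optimal: for each k, pieces[k] = 1 + min over i with p[i]+r[k−i]=r[k] of pieces[k−i].
pieces[9] = 3
pieces[10] = 2
pieces[11] = 2
pieces[12] = 3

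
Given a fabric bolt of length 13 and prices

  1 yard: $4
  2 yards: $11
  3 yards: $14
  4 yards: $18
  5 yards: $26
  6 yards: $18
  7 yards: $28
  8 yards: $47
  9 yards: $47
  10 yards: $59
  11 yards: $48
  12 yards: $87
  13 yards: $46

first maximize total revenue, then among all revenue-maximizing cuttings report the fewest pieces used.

Build r[k] bottom-up: r[k] = max over allowed piece i of (p[i] + r[k−i]).
r[1] = 4
r[2] = max(4+4, 11+0) = 11
r[3] = max(4+11, 11+4, 14+0) = 15
r[4] = max(4+15, 11+11, 14+4, 18+0) = 22
r[5] = max(4+22, 11+15, 14+11, 18+4, 26+0) = 26
r[6] = max(4+26, 11+22, 14+15, 18+11, 26+4, 18+0) = 33
r[7] = max(4+33, 11+26, 14+22, …, 18+4, 28+0) = 37
r[8] = max(4+37, 11+33, 14+26, …, 28+4, 47+0) = 47
r[9] = max(4+47, 11+37, 14+33, …, 47+4, 47+0) = 51
r[10] = max(4+51, 11+47, 14+37, …, 47+4, 59+0) = 59
r[11] = max(4+59, 11+51, 14+47, …, 59+4, 48+0) = 63
r[12] = max(4+63, 11+59, 14+51, …, 48+4, 87+0) = 87
r[13] = max(4+87, 11+63, 14+59, …, 87+4, 46+0) = 91
Maximum revenue is $91.
Now minimize piece count subject to staying optimal: for each k, pieces[k] = 1 + min over i with p[i]+r[k−i]=r[k] of pieces[k−i].
pieces[10] = 1
pieces[11] = 2
pieces[12] = 1
pieces[13] = 2

2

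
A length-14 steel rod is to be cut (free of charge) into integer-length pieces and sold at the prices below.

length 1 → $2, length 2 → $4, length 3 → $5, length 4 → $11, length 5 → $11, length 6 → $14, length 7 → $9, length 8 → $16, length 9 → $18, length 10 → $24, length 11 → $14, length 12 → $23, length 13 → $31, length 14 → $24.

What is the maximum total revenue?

37

Build r[k] bottom-up: r[k] = max over allowed piece i of (p[i] + r[k−i]).
r[1] = 2
r[2] = max(2+2, 4+0) = 4
r[3] = max(2+4, 4+2, 5+0) = 6
r[4] = max(2+6, 4+4, 5+2, 11+0) = 11
r[5] = max(2+11, 4+6, 5+4, 11+2, 11+0) = 13
r[6] = max(2+13, 4+11, 5+6, 11+4, 11+2, 14+0) = 15
r[7] = max(2+15, 4+13, 5+11, …, 14+2, 9+0) = 17
r[8] = max(2+17, 4+15, 5+13, …, 9+2, 16+0) = 22
r[9] = max(2+22, 4+17, 5+15, …, 16+2, 18+0) = 24
r[10] = max(2+24, 4+22, 5+17, …, 18+2, 24+0) = 26
r[11] = max(2+26, 4+24, 5+22, …, 24+2, 14+0) = 28
r[12] = max(2+28, 4+26, 5+24, …, 14+2, 23+0) = 33
r[13] = max(2+33, 4+28, 5+26, …, 23+2, 31+0) = 35
r[14] = max(2+35, 4+33, 5+28, …, 31+2, 24+0) = 37
One optimal cutting: 4 + 4 + 4 + 1 + 1 → $11 + $11 + $11 + $2 + $2 = $37.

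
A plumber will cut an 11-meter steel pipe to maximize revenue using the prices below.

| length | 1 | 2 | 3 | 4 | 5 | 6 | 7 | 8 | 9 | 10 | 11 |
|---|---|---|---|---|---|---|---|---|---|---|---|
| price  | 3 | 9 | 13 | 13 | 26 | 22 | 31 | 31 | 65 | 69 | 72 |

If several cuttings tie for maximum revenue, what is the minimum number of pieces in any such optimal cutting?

2

Let r[k] be the best obtainable value from length k. For each k, try every first piece i and keep the best of price[i] + r[k−i].
r[1] = 3
r[2] = max(3+3, 9+0) = 9
r[3] = max(3+9, 9+3, 13+0) = 13
r[4] = max(3+13, 9+9, 13+3, 13+0) = 18
r[5] = max(3+18, 9+13, 13+9, 13+3, 26+0) = 26
r[6] = max(3+26, 9+18, 13+13, 13+9, 26+3, 22+0) = 29
r[7] = max(3+29, 9+26, 13+18, …, 22+3, 31+0) = 35
r[8] = max(3+35, 9+29, 13+26, …, 31+3, 31+0) = 39
r[9] = max(3+39, 9+35, 13+29, …, 31+3, 65+0) = 65
r[10] = max(3+65, 9+39, 13+35, …, 65+3, 69+0) = 69
r[11] = max(3+69, 9+65, 13+39, …, 69+3, 72+0) = 74
Maximum revenue is $74.
Now minimize piece count subject to staying optimal: for each k, pieces[k] = 1 + min over i with p[i]+r[k−i]=r[k] of pieces[k−i].
pieces[8] = 2
pieces[9] = 1
pieces[10] = 1
pieces[11] = 2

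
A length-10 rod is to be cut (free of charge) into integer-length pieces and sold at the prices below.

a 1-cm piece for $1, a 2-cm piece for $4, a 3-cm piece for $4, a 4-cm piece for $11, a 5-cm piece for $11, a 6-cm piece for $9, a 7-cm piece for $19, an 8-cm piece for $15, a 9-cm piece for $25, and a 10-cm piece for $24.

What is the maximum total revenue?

26

Consider every possible first cut. best[k] is the best of p[i]+best[k−i] over all sellable i≤k.
best[1] = 1
best[2] = max(1+1, 4+0) = 4
best[3] = max(1+4, 4+1, 4+0) = 5
best[4] = max(1+5, 4+4, 4+1, 11+0) = 11
best[5] = max(1+11, 4+5, 4+4, 11+1, 11+0) = 12
best[6] = max(1+12, 4+11, 4+5, 11+4, 11+1, 9+0) = 15
best[7] = max(1+15, 4+12, 4+11, …, 9+1, 19+0) = 19
best[8] = max(1+19, 4+15, 4+12, …, 19+1, 15+0) = 22
best[9] = max(1+22, 4+19, 4+15, …, 15+1, 25+0) = 25
best[10] = max(1+25, 4+22, 4+19, …, 25+1, 24+0) = 26
One optimal cutting: 9 + 1 → $25 + $1 = $26.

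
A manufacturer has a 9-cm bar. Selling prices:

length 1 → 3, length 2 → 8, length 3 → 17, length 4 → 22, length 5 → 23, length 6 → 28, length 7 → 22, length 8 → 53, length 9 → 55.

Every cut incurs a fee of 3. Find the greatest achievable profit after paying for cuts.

55

Let v[k] be the best obtainable value from length k. For each k, try every first piece i and keep the best of price[i] + v[k−i] minus the 3 cut fee when i<k.
v[1] = 3
v[2] = max(3+3-3, 8+0) = 8
v[3] = max(3+8-3, 8+3-3, 17+0) = 17
v[4] = max(3+17-3, 8+8-3, 17+3-3, 22+0) = 22
v[5] = max(3+22-3, 8+17-3, 17+8-3, 22+3-3, 23+0) = 23
v[6] = max(3+23-3, 8+22-3, 17+17-3, 22+8-3, 23+3-3, 28+0) = 31
v[7] = max(3+31-3, 8+23-3, 17+22-3, …, 28+3-3, 22+0) = 36
v[8] = max(3+36-3, 8+31-3, 17+23-3, …, 22+3-3, 53+0) = 53
v[9] = max(3+53-3, 8+36-3, 17+31-3, …, 53+3-3, 55+0) = 55
Best is to make no cuts and sell whole for 55.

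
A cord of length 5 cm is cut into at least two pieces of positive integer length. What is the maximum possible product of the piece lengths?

6

Define m[k] = max over 1≤i<k of i · max(k−i, m[k−i]); the inner max lets the remainder stay uncut if that's better.
m[2] = 1·max(1,0) = 1·1 = 1
m[3] = max(1·2, 2·1) = 2
m[4] = max(1·3, 2·2, 3·1) = 4
m[5] = max(1·4, 2·3, 3·2, 4·1) = 6
One optimal split: 3 + 2; product 3·2 = 6.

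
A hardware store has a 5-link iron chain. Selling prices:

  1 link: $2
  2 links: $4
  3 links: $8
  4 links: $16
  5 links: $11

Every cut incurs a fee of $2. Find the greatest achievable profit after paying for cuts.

Let r[k] be the best obtainable value from length k. For each k, try every first piece i and keep the best of price[i] + r[k−i] minus the 2 cut fee when i<k.
r[1] = 2
r[2] = max(2+2-2, 4+0) = 4
r[3] = max(2+4-2, 4+2-2, 8+0) = 8
r[4] = max(2+8-2, 4+4-2, 8+2-2, 16+0) = 16
r[5] = max(2+16-2, 4+8-2, 8+4-2, 16+2-2, 11+0) = 16
One optimal plan: pieces 4 + 1 (1 cut) → $18 − $2 = $16.

16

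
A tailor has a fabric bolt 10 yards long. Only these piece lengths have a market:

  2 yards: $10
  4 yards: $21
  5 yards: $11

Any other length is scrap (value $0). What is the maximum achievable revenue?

Let r[k] be the best obtainable value from length k. For each k, try every first piece i and keep the best of price[i] + r[k−i].
r[1] = 0
r[2] = 10
r[3] = 10
r[4] = max(10+10, 21+0) = 21
r[5] = max(10+10, 21+0, 11+0) = 21
r[6] = max(10+21, 21+10, 11+0) = 31
r[7] = max(10+21, 21+10, 11+10) = 31
r[8] = max(10+31, 21+21, 11+10) = 42
r[9] = max(10+31, 21+21, 11+21) = 42
r[10] = max(10+42, 21+31, 11+21) = 52
One optimal cutting: 4 + 4 + 2 → $52.

52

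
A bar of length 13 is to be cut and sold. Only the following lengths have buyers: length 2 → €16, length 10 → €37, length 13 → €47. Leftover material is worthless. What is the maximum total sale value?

Build r[k] bottom-up: r[k] = max over allowed piece i of (p[i] + r[k−i]).
r[1] = 0
r[2] = 16
r[3] = 16
r[4] = 32  (first piece 2, then r[2]=16)
r[5] = 32
r[6] = 48  (first piece 2, then r[4]=32)
r[7] = 48
r[8] = 64  (first piece 2, then r[6]=48)
r[9] = 64
r[10] = 80  (first piece 2, then r[8]=64)
r[11] = 80
r[12] = 96  (first piece 2, then r[10]=80)
r[13] = 96
One optimal cutting: pieces 2 + 2 + 2 + 2 + 2 + 2 with 1 cm of scrap → €96.

96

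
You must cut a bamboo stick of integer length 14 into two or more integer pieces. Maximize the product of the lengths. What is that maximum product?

Let g[k] be the best product for length k (with at least one cut). For each first piece i, the rest contributes max(k−i, g[k−i]).
g[2] = 1·max(1,0) = 1·1 = 1
g[3] = max(1·2, 2·1) = 2
g[4] = max(1·3, 2·2, 3·1) = 4
g[5] = max(1·4, 2·3, 3·2, 4·1) = 6
g[6] = max(1·6, 2·4, 3·3, 4·2, 5·1) = 9
g[7] = max(1·9, 2·6, 3·4, 4·3, 5·2, 6·1) = 12
g[8] = max(1·12, 2·9, 3·6, …, 6·2, 7·1) = 18
g[9] = max(1·18, 2·12, 3·9, …, 7·2, 8·1) = 27
g[10] = max(1·27, 2·18, 3·12, …, 8·2, 9·1) = 36
g[11] = max(1·36, 2·27, 3·18, …, 9·2, 10·1) = 54
g[12] = max(1·54, 2·36, 3·27, …, 10·2, 11·1) = 81
g[13] = max(1·81, 2·54, 3·36, …, 11·2, 12·1) = 108
g[14] = max(1·108, 2·81, 3·54, …, 12·2, 13·1) = 162
One optimal split: 3 + 3 + 3 + 3 + 2; product 3·3·3·3·2 = 162.

162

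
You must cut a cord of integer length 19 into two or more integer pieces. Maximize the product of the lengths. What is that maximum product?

Fill g[k] for k=2..19: at each k try every first piece i and multiply by the better of (k−i) uncut or g[k−i].
Small cases: g[2]=1, g[3]=2, g[4]=4, g[5]=6, g[6]=9, g[7]=12, g[8]=18, g[9]=27, g[10]=36, g[11]=54.
g[12] = 3×max(9,27) = 3×27 = 81
g[13] = 2×max(11,54) = 2×54 = 108
g[14] = 2×max(12,81) = 2×81 = 162
g[15] = 3×max(12,81) = 3×81 = 243
g[16] = 2×max(14,162) = 2×162 = 324
g[17] = 2×max(15,243) = 2×243 = 486
g[18] = 3×max(15,243) = 3×243 = 729
g[19] = 2×max(17,486) = 2×486 = 972
One optimal split: 3 + 3 + 3 + 3 + 3 + 2 + 2; product 3×3×3×3×3×2×2 = 972.

972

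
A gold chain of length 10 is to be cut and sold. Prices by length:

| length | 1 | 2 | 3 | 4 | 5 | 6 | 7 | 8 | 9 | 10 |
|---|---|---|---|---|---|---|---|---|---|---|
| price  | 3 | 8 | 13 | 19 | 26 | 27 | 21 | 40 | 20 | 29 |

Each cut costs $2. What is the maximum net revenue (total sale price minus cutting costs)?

50

Consider every possible first cut. r[k] is the best of p[i]+r[k−i] over all sellable i≤k, charging 2 whenever i<k.
r[1] = 3
r[2] = max(3+3-2, 8+0) = 8
r[3] = max(3+8-2, 8+3-2, 13+0) = 13
r[4] = max(3+13-2, 8+8-2, 13+3-2, 19+0) = 19
r[5] = max(3+19-2, 8+13-2, 13+8-2, 19+3-2, 26+0) = 26
r[6] = max(3+26-2, 8+19-2, 13+13-2, 19+8-2, 26+3-2, 27+0) = 27
r[7] = max(3+27-2, 8+26-2, 13+19-2, …, 27+3-2, 21+0) = 32
r[8] = max(3+32-2, 8+27-2, 13+26-2, …, 21+3-2, 40+0) = 40
r[9] = max(3+40-2, 8+32-2, 13+27-2, …, 40+3-2, 20+0) = 43
r[10] = max(3+43-2, 8+40-2, 13+32-2, …, 20+3-2, 29+0) = 50
One optimal plan: pieces 5 + 5 (1 cut) → $52 − $2 = $50.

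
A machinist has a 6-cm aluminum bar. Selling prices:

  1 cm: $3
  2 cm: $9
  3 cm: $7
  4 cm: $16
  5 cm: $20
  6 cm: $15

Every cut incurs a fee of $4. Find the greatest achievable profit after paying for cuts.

21

Build net[k] bottom-up: net[k] = max over allowed piece i of (p[i] + net[k−i]) − 4 per cut.
net[1] = 3
net[2] = max(3+3-4, 9+0) = 9
net[3] = max(3+9-4, 9+3-4, 7+0) = 8
net[4] = max(3+8-4, 9+9-4, 7+3-4, 16+0) = 16
net[5] = max(3+16-4, 9+8-4, 7+9-4, 16+3-4, 20+0) = 20
net[6] = max(3+20-4, 9+16-4, 7+8-4, 16+9-4, 20+3-4, 15+0) = 21
One optimal plan: pieces 4 + 2 (1 cut) → $25 − $4 = $21.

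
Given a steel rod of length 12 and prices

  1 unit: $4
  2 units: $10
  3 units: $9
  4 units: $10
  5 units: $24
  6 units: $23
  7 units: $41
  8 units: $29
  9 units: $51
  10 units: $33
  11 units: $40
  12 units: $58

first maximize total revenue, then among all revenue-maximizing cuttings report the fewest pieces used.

2

Build r[k] bottom-up: r[k] = max over allowed piece i of (p[i] + r[k−i]).
r[1] = 4
r[2] = max(4+4, 10+0) = 10
r[3] = max(4+10, 10+4, 9+0) = 14
r[4] = max(4+14, 10+10, 9+4, 10+0) = 20
r[5] = max(4+20, 10+14, 9+10, 10+4, 24+0) = 24
r[6] = max(4+24, 10+20, 9+14, 10+10, 24+4, 23+0) = 30
r[7] = max(4+30, 10+24, 9+20, …, 23+4, 41+0) = 41
r[8] = max(4+41, 10+30, 9+24, …, 41+4, 29+0) = 45
r[9] = max(4+45, 10+41, 9+30, …, 29+4, 51+0) = 51
r[10] = max(4+51, 10+45, 9+41, …, 51+4, 33+0) = 55
r[11] = max(4+55, 10+51, 9+45, …, 33+4, 40+0) = 61
r[12] = max(4+61, 10+55, 9+51, …, 40+4, 58+0) = 65
Maximum revenue is $65.
Now minimize piece count subject to staying optimal: for each k, pieces[k] = 1 + min over i with p[i]+r[k−i]=r[k] of pieces[k−i].
pieces[9] = 1
pieces[10] = 2
pieces[11] = 2
pieces[12] = 2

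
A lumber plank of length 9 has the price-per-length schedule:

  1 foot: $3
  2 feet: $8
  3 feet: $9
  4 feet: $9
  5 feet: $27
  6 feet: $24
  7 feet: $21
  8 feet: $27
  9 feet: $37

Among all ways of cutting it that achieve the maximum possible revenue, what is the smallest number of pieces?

3

Consider every possible first cut. r[k] is the best of p[i]+r[k−i] over all sellable i≤k.
r[1] = 3
r[2] = max(3+3, 8+0) = 8
r[3] = max(3+8, 8+3, 9+0) = 11
r[4] = max(3+11, 8+8, 9+3, 9+0) = 16
r[5] = max(3+16, 8+11, 9+8, 9+3, 27+0) = 27
r[6] = max(3+27, 8+16, 9+11, 9+8, 27+3, 24+0) = 30
r[7] = max(3+30, 8+27, 9+16, …, 24+3, 21+0) = 35
r[8] = max(3+35, 8+30, 9+27, …, 21+3, 27+0) = 38
r[9] = max(3+38, 8+35, 9+30, …, 27+3, 37+0) = 43
Maximum revenue is $43.
Now minimize piece count subject to staying optimal: for each k, pieces[k] = 1 + min over i with p[i]+r[k−i]=r[k] of pieces[k−i].
pieces[6] = 2
pieces[7] = 2
pieces[8] = 3
pieces[9] = 3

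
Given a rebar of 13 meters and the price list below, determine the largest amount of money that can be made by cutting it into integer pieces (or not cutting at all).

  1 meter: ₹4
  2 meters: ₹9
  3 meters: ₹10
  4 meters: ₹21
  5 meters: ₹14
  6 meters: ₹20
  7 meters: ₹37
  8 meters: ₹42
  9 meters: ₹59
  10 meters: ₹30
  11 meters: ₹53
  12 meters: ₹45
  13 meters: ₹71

Consider every possible first cut. best[k] is the best of p[i]+best[k−i] over all sellable i≤k.
best[1] = 4
best[2] = max(4+4, 9+0) = 9
best[3] = max(4+9, 9+4, 10+0) = 13
best[4] = max(4+13, 9+9, 10+4, 21+0) = 21
best[5] = max(4+21, 9+13, 10+9, 21+4, 14+0) = 25
best[6] = max(4+25, 9+21, 10+13, 21+9, 14+4, 20+0) = 30
best[7] = max(4+30, 9+25, 10+21, …, 20+4, 37+0) = 37
best[8] = max(4+37, 9+30, 10+25, …, 37+4, 42+0) = 42
best[9] = max(4+42, 9+37, 10+30, …, 42+4, 59+0) = 59
best[10] = max(4+59, 9+42, 10+37, …, 59+4, 30+0) = 63
best[11] = max(4+63, 9+59, 10+42, …, 30+4, 53+0) = 68
best[12] = max(4+68, 9+63, 10+59, …, 53+4, 45+0) = 72
best[13] = max(4+72, 9+68, 10+63, …, 45+4, 71+0) = 80
One optimal cutting: 9 + 4 → ₹59 + ₹21 = ₹80.

80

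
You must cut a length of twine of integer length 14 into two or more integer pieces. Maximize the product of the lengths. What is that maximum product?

162

Define prod[k] = max over 1≤i<k of i · max(k−i, prod[k−i]); the inner max lets the remainder stay uncut if that's better.
prod[2] = 1*max(1,0) = 1*1 = 1
prod[3] = max(1*2, 2*1) = 2
prod[4] = max(1*3, 2*2, 3*1) = 4
prod[5] = max(1*4, 2*3, 3*2, 4*1) = 6
prod[6] = max(1*6, 2*4, 3*3, 4*2, 5*1) = 9
prod[7] = max(1*9, 2*6, 3*4, 4*3, 5*2, 6*1) = 12
prod[8] = max(1*12, 2*9, 3*6, …, 6*2, 7*1) = 18
prod[9] = max(1*18, 2*12, 3*9, …, 7*2, 8*1) = 27
prod[10] = max(1*27, 2*18, 3*12, …, 8*2, 9*1) = 36
prod[11] = max(1*36, 2*27, 3*18, …, 9*2, 10*1) = 54
prod[12] = max(1*54, 2*36, 3*27, …, 10*2, 11*1) = 81
prod[13] = max(1*81, 2*54, 3*36, …, 11*2, 12*1) = 108
prod[14] = max(1*108, 2*81, 3*54, …, 12*2, 13*1) = 162
One optimal split: 3 + 3 + 3 + 3 + 2; product 3*3*3*3*2 = 162.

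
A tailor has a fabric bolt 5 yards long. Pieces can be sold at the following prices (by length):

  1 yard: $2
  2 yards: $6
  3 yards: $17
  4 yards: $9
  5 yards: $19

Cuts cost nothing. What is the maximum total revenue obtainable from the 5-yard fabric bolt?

23

Consider every possible first cut. r[k] is the best of p[i]+r[k−i] over all sellable i≤k.
r[1] = 2
r[2] = max(2+2, 6+0) = 6
r[3] = max(2+6, 6+2, 17+0) = 17
r[4] = max(2+17, 6+6, 17+2, 9+0) = 19
r[5] = max(2+19, 6+17, 17+6, 9+2, 19+0) = 23
One optimal cutting: 3 + 2 → $17 + $6 = $23.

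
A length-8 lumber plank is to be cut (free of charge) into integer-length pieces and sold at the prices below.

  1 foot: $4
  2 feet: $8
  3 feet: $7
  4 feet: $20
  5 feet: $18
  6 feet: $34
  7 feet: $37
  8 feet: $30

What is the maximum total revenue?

42

Let best[k] be the best obtainable value from length k. For each k, try every first piece i and keep the best of price[i] + best[k−i].
best[1] = 4
best[2] = 8  (first piece 1, then best[1]=4)
best[3] = 12  (first piece 1, then best[2]=8)
best[4] = 20
best[5] = 24  (first piece 1, then best[4]=20)
best[6] = 34
best[7] = 38  (first piece 1, then best[6]=34)
best[8] = 42  (first piece 1, then best[7]=38)
One optimal cutting: 6 + 1 + 1 → $34 + $4 + $4 = $42.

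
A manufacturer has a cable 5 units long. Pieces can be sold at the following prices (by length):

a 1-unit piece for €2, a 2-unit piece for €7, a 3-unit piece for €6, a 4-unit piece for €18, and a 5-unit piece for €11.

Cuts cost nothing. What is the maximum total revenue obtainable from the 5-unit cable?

Build v[k] bottom-up: v[k] = max over allowed piece i of (p[i] + v[k−i]).
v[1] = 2
v[2] = 7
v[3] = 9  (first piece 1, then v[2]=7)
v[4] = 18
v[5] = 20  (first piece 1, then v[4]=18)
One optimal cutting: 4 + 1 → €18 + €2 = €20.

20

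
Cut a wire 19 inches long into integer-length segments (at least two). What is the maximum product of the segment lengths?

972

Fill m[k] for k=2..19: at each k try every first piece i and multiply by the better of (k−i) uncut or m[k−i].
Small cases: m[2]=1, m[3]=2, m[4]=4, m[5]=6, m[6]=9, m[7]=12, m[8]=18, m[9]=27, m[10]=36, m[11]=54, m[12]=81, m[13]=108, m[14]=162.
m[15] = max(1·162, 2·108, 3·81, …, 13·2, 14·1) = 243
m[16] = max(1·243, 2·162, 3·108, …, 14·2, 15·1) = 324
m[17] = max(1·324, 2·243, 3·162, …, 15·2, 16·1) = 486
m[18] = max(1·486, 2·324, 3·243, …, 16·2, 17·1) = 729
m[19] = max(1·729, 2·486, 3·324, …, 17·2, 18·1) = 972
One optimal split: 3 + 3 + 3 + 3 + 3 + 2 + 2; product 3·3·3·3·3·2·2 = 972.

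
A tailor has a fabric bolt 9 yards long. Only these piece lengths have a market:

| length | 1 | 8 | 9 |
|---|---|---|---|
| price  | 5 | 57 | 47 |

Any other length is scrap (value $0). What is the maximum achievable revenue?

62

Consider every possible first cut. best[k] is the best of p[i]+best[k−i] over all sellable i≤k.
best[1] = 5
best[2] = 10  (first piece 1, then best[1]=5)
best[3] = 15  (first piece 1, then best[2]=10)
best[4] = 20  (first piece 1, then best[3]=15)
best[5] = 25  (first piece 1, then best[4]=20)
best[6] = 30  (first piece 1, then best[5]=25)
best[7] = 35  (first piece 1, then best[6]=30)
best[8] = 57
best[9] = 62  (first piece 1, then best[8]=57)
One optimal cutting: 8 + 1 → $62.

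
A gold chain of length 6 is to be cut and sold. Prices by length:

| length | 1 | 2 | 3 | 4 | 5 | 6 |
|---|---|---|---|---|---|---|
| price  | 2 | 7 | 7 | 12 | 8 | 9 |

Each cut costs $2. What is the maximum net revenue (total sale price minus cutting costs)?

Consider every possible first cut. v[k] is the best of p[i]+v[k−i] over all sellable i≤k, charging 2 whenever i<k.
v[1] = 2
v[2] = max(2+2-2, 7+0) = 7
v[3] = max(2+7-2, 7+2-2, 7+0) = 7
v[4] = max(2+7-2, 7+7-2, 7+2-2, 12+0) = 12
v[5] = max(2+12-2, 7+7-2, 7+7-2, 12+2-2, 8+0) = 12
v[6] = max(2+12-2, 7+12-2, 7+7-2, 12+7-2, 8+2-2, 9+0) = 17
One optimal plan: pieces 2 + 2 + 2 (2 cuts) → $21 − $4 = $17.

17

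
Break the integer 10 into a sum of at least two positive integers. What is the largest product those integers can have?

36

Define P[k] = max over 1≤i<k of i · max(k−i, P[k−i]); the inner max lets the remainder stay uncut if that's better.
P[2] = 1·max(1,0) = 1·1 = 1
P[3] = 1·max(2,1) = 1·2 = 2
P[4] = 2·max(2,1) = 2·2 = 4
P[5] = 2·max(3,2) = 2·3 = 6
P[6] = 3·max(3,2) = 3·3 = 9
P[7] = 2·max(5,6) = 2·6 = 12
P[8] = 2·max(6,9) = 2·9 = 18
P[9] = 3·max(6,9) = 3·9 = 27
P[10] = 2·max(8,18) = 2·18 = 36
One optimal split: 3 + 3 + 2 + 2; product 3·3·2·2 = 36.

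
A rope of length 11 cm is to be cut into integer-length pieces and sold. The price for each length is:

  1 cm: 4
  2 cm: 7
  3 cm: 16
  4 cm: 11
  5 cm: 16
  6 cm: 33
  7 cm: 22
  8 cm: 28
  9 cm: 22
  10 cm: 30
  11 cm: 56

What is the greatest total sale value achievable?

57

Build R[k] bottom-up: R[k] = max over allowed piece i of (p[i] + R[k−i]).
R[1] = 4
R[2] = 8  (first piece 1, then R[1]=4)
R[3] = 16
R[4] = 20  (first piece 1, then R[3]=16)
R[5] = 24  (first piece 1, then R[4]=20)
R[6] = 33
R[7] = 37  (first piece 1, then R[6]=33)
R[8] = 41  (first piece 1, then R[7]=37)
R[9] = 49  (first piece 3, then R[6]=33)
R[10] = 53  (first piece 1, then R[9]=49)
R[11] = 57  (first piece 1, then R[10]=53)
One optimal cutting: 6 + 3 + 1 + 1 → 33 + 16 + 4 + 4 = 57.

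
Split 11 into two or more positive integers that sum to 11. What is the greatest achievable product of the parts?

Fill prod[k] for k=2..11: at each k try every first piece i and multiply by the better of (k−i) uncut or prod[k−i].
prod[2] = 1·max(1,0) = 1·1 = 1
prod[3] = 1·max(2,1) = 1·2 = 2
prod[4] = 2·max(2,1) = 2·2 = 4
prod[5] = 2·max(3,2) = 2·3 = 6
prod[6] = 3·max(3,2) = 3·3 = 9
prod[7] = 2·max(5,6) = 2·6 = 12
prod[8] = 2·max(6,9) = 2·9 = 18
prod[9] = 3·max(6,9) = 3·9 = 27
prod[10] = 2·max(8,18) = 2·18 = 36
prod[11] = 2·max(9,27) = 2·27 = 54
One optimal split: 3 + 3 + 3 + 2; product 3·3·3·2 = 54.

54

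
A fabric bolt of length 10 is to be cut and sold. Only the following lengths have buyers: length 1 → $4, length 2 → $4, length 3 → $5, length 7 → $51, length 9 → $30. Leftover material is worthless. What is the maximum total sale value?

63

Build best[k] bottom-up: best[k] = max over allowed piece i of (p[i] + best[k−i]).
best[1] = 4
best[2] = 8  (first piece 1, then best[1]=4)
best[3] = 12  (first piece 1, then best[2]=8)
best[4] = 16  (first piece 1, then best[3]=12)
best[5] = 20  (first piece 1, then best[4]=16)
best[6] = 24  (first piece 1, then best[5]=20)
best[7] = 51
best[8] = 55  (first piece 1, then best[7]=51)
best[9] = 59  (first piece 1, then best[8]=55)
best[10] = 63  (first piece 1, then best[9]=59)
One optimal cutting: 7 + 1 + 1 + 1 → $63.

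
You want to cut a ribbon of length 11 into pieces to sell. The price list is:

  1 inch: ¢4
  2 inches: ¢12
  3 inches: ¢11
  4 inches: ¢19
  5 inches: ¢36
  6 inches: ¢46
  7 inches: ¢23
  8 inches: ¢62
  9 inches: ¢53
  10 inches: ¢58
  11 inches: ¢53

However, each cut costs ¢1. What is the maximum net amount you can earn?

Build v[k] bottom-up: v[k] = max over allowed piece i of (p[i] + v[k−i]) − 1 per cut.
v[1] = 4
v[2] = 12
v[3] = 15  (first piece 1, then v[2]=12)
v[4] = 23  (first piece 2, then v[2]=12)
v[5] = 36
v[6] = 46
v[7] = 49  (first piece 1, then v[6]=46)
v[8] = 62
v[9] = 65  (first piece 1, then v[8]=62)
v[10] = 73  (first piece 2, then v[8]=62)
v[11] = 81  (first piece 5, then v[6]=46)
One optimal plan: pieces 6 + 5 (1 cut) → ¢82 − ¢1 = ¢81.

81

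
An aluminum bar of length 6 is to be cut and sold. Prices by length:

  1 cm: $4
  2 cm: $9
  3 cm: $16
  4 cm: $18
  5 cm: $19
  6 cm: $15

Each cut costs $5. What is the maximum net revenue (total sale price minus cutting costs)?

Consider every possible first cut. v[k] is the best of p[i]+v[k−i] over all sellable i≤k, charging 5 whenever i<k.
v[1] = 4
v[2] = 9
v[3] = 16
v[4] = 18
v[5] = 20  (first piece 2, then v[3]=16)
v[6] = 27  (first piece 3, then v[3]=16)
One optimal plan: pieces 3 + 3 (1 cut) → $32 − $5 = $27.

27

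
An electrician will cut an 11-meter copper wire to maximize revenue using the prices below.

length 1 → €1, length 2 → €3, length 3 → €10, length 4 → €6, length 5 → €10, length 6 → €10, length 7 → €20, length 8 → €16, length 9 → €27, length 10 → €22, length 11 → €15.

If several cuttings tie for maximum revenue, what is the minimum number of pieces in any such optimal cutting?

Let r[k] be the best obtainable value from length k. For each k, try every first piece i and keep the best of price[i] + r[k−i].
r[1] = 1
r[2] = max(1+1, 3+0) = 3
r[3] = max(1+3, 3+1, 10+0) = 10
r[4] = max(1+10, 3+3, 10+1, 6+0) = 11
r[5] = max(1+11, 3+10, 10+3, 6+1, 10+0) = 13
r[6] = max(1+13, 3+11, 10+10, 6+3, 10+1, 10+0) = 20
r[7] = max(1+20, 3+13, 10+11, …, 10+1, 20+0) = 21
r[8] = max(1+21, 3+20, 10+13, …, 20+1, 16+0) = 23
r[9] = max(1+23, 3+21, 10+20, …, 16+1, 27+0) = 30
r[10] = max(1+30, 3+23, 10+21, …, 27+1, 22+0) = 31
r[11] = max(1+31, 3+30, 10+23, …, 22+1, 15+0) = 33
Maximum revenue is €33.
Now minimize piece count subject to staying optimal: for each k, pieces[k] = 1 + min over i with p[i]+r[k−i]=r[k] of pieces[k−i].
pieces[8] = 3
pieces[9] = 3
pieces[10] = 4
pieces[11] = 4

4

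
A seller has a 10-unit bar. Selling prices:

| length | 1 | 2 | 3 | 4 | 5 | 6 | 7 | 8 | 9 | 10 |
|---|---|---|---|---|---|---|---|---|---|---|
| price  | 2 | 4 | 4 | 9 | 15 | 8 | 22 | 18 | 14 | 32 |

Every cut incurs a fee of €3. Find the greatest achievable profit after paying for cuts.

Let v[k] be the best obtainable value from length k. For each k, try every first piece i and keep the best of price[i] + v[k−i] minus the 3 cut fee when i<k.
v[1] = 2
v[2] = max(2+2-3, 4+0) = 4
v[3] = max(2+4-3, 4+2-3, 4+0) = 4
v[4] = max(2+4-3, 4+4-3, 4+2-3, 9+0) = 9
v[5] = max(2+9-3, 4+4-3, 4+4-3, 9+2-3, 15+0) = 15
v[6] = max(2+15-3, 4+9-3, 4+4-3, 9+4-3, 15+2-3, 8+0) = 14
v[7] = max(2+14-3, 4+15-3, 4+9-3, …, 8+2-3, 22+0) = 22
v[8] = max(2+22-3, 4+14-3, 4+15-3, …, 22+2-3, 18+0) = 21
v[9] = max(2+21-3, 4+22-3, 4+14-3, …, 18+2-3, 14+0) = 23
v[10] = max(2+23-3, 4+21-3, 4+22-3, …, 14+2-3, 32+0) = 32
Best is to make no cuts and sell whole for €32.

32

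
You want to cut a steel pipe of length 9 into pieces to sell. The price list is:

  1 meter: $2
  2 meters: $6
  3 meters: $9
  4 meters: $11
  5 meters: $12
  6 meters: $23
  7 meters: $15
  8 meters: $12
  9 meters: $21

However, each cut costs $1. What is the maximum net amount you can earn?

31

Build r[k] bottom-up: r[k] = max over allowed piece i of (p[i] + r[k−i]) − 1 per cut.
r[1] = 2
r[2] = max(2+2-1, 6+0) = 6
r[3] = max(2+6-1, 6+2-1, 9+0) = 9
r[4] = max(2+9-1, 6+6-1, 9+2-1, 11+0) = 11
r[5] = max(2+11-1, 6+9-1, 9+6-1, 11+2-1, 12+0) = 14
r[6] = max(2+14-1, 6+11-1, 9+9-1, 11+6-1, 12+2-1, 23+0) = 23
r[7] = max(2+23-1, 6+14-1, 9+11-1, …, 23+2-1, 15+0) = 24
r[8] = max(2+24-1, 6+23-1, 9+14-1, …, 15+2-1, 12+0) = 28
r[9] = max(2+28-1, 6+24-1, 9+23-1, …, 12+2-1, 21+0) = 31
One optimal plan: pieces 6 + 3 (1 cut) → $32 − $1 = $31.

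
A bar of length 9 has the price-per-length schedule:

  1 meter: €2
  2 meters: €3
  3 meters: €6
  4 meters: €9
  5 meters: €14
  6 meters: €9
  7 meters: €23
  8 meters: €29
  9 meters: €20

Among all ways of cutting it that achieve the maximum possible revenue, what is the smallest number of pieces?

Consider every possible first cut. r[k] is the best of p[i]+r[k−i] over all sellable i≤k.
r[1] = 2
r[2] = max(2+2, 3+0) = 4
r[3] = max(2+4, 3+2, 6+0) = 6
r[4] = max(2+6, 3+4, 6+2, 9+0) = 9
r[5] = max(2+9, 3+6, 6+4, 9+2, 14+0) = 14
r[6] = max(2+14, 3+9, 6+6, 9+4, 14+2, 9+0) = 16
r[7] = max(2+16, 3+14, 6+9, …, 9+2, 23+0) = 23
r[8] = max(2+23, 3+16, 6+14, …, 23+2, 29+0) = 29
r[9] = max(2+29, 3+23, 6+16, …, 29+2, 20+0) = 31
Maximum revenue is €31.
Now minimize piece count subject to staying optimal: for each k, pieces[k] = 1 + min over i with p[i]+r[k−i]=r[k] of pieces[k−i].
pieces[6] = 2
pieces[7] = 1
pieces[8] = 1
pieces[9] = 2

2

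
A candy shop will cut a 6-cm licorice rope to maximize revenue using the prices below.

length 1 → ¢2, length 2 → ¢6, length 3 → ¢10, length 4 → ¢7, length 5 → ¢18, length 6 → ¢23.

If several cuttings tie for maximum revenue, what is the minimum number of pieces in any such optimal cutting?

1

Consider every possible first cut. r[k] is the best of p[i]+r[k−i] over all sellable i≤k.
r[1] = 2
r[2] = 6
r[3] = 10
r[4] = 12  (first piece 1, then r[3]=10)
r[5] = 18
r[6] = 23
Maximum revenue is ¢23.
Now minimize piece count subject to staying optimal: for each k, pieces[k] = 1 + min over i with p[i]+r[k−i]=r[k] of pieces[k−i].
pieces[3] = 1
pieces[4] = 2
pieces[5] = 1
pieces[6] = 1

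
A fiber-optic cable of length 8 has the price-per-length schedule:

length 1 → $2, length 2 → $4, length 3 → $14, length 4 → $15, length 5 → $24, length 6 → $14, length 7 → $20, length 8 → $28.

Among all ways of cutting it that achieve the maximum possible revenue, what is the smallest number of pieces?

Consider every possible first cut. r[k] is the best of p[i]+r[k−i] over all sellable i≤k.
r[1] = 2
r[2] = 4  (first piece 1, then r[1]=2)
r[3] = 14
r[4] = 16  (first piece 1, then r[3]=14)
r[5] = 24
r[6] = 28  (first piece 3, then r[3]=14)
r[7] = 30  (first piece 1, then r[6]=28)
r[8] = 38  (first piece 3, then r[5]=24)
Maximum revenue is $38.
Now minimize piece count subject to staying optimal: for each k, pieces[k] = 1 + min over i with p[i]+r[k−i]=r[k] of pieces[k−i].
pieces[5] = 1
pieces[6] = 2
pieces[7] = 3
pieces[8] = 2

2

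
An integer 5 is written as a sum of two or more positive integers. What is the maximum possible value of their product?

6

Fill P[k] for k=2..5: at each k try every first piece i and multiply by the better of (k−i) uncut or P[k−i].
P[2] = 1*max(1,0) = 1*1 = 1
P[3] = 1*max(2,1) = 1*2 = 2
P[4] = 2*max(2,1) = 2*2 = 4
P[5] = 2*max(3,2) = 2*3 = 6
One optimal split: 3 + 2; product 3*2 = 6.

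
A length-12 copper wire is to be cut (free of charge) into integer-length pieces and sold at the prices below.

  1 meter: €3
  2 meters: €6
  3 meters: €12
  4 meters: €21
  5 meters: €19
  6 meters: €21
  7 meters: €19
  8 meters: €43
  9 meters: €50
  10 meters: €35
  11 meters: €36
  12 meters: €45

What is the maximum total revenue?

64

Build R[k] bottom-up: R[k] = max over allowed piece i of (p[i] + R[k−i]).
R[1] = 3
R[2] = 6  (first piece 1, then R[1]=3)
R[3] = 12
R[4] = 21
R[5] = 24  (first piece 1, then R[4]=21)
R[6] = 27  (first piece 1, then R[5]=24)
R[7] = 33  (first piece 3, then R[4]=21)
R[8] = 43
R[9] = 50
R[10] = 53  (first piece 1, then R[9]=50)
R[11] = 56  (first piece 1, then R[10]=53)
R[12] = 64  (first piece 4, then R[8]=43)
One optimal cutting: 8 + 4 → €43 + €21 = €64.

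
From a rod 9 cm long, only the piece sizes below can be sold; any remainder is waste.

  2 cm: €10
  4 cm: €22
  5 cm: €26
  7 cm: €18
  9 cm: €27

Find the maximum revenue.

Build f[k] bottom-up: f[k] = max over allowed piece i of (p[i] + f[k−i]).
f[1] = 0
f[2] = 10
f[3] = 10
f[4] = 22
f[5] = 26
f[6] = 32  (first piece 2, then f[4]=22)
f[7] = 36  (first piece 2, then f[5]=26)
f[8] = 44  (first piece 4, then f[4]=22)
f[9] = 48  (first piece 4, then f[5]=26)
One optimal cutting: 5 + 4 → €48.

48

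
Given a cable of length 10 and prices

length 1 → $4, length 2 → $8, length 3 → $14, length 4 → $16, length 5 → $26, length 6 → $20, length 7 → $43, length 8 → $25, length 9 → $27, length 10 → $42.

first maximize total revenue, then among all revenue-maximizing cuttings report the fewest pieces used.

Let r[k] be the best obtainable value from length k. For each k, try every first piece i and keep the best of price[i] + r[k−i].
r[1] = 4
r[2] = 8  (first piece 1, then r[1]=4)
r[3] = 14
r[4] = 18  (first piece 1, then r[3]=14)
r[5] = 26
r[6] = 30  (first piece 1, then r[5]=26)
r[7] = 43
r[8] = 47  (first piece 1, then r[7]=43)
r[9] = 51  (first piece 1, then r[8]=47)
r[10] = 57  (first piece 3, then r[7]=43)
Maximum revenue is $57.
Now minimize piece count subject to staying optimal: for each k, pieces[k] = 1 + min over i with p[i]+r[k−i]=r[k] of pieces[k−i].
pieces[7] = 1
pieces[8] = 2
pieces[9] = 2
pieces[10] = 2

2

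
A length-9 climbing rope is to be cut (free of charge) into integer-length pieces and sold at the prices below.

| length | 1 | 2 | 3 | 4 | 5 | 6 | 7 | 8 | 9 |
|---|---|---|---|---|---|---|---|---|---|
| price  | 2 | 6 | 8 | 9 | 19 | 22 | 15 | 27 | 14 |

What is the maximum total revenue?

31

Let best[k] be the best obtainable value from length k. For each k, try every first piece i and keep the best of price[i] + best[k−i].
best[1] = 2
best[2] = 6
best[3] = 8  (first piece 1, then best[2]=6)
best[4] = 12  (first piece 2, then best[2]=6)
best[5] = 19
best[6] = 22
best[7] = 25  (first piece 2, then best[5]=19)
best[8] = 28  (first piece 2, then best[6]=22)
best[9] = 31  (first piece 2, then best[7]=25)
One optimal cutting: 5 + 2 + 2 → €19 + €6 + €6 = €31.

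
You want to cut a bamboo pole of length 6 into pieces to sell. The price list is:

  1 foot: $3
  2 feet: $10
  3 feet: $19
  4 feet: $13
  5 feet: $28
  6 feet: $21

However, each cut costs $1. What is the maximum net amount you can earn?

Let v[k] be the best obtainable value from length k. For each k, try every first piece i and keep the best of price[i] + v[k−i] minus the 1 cut fee when i<k.
v[1] = 3
v[2] = max(3+3-1, 10+0) = 10
v[3] = max(3+10-1, 10+3-1, 19+0) = 19
v[4] = max(3+19-1, 10+10-1, 19+3-1, 13+0) = 21
v[5] = max(3+21-1, 10+19-1, 19+10-1, 13+3-1, 28+0) = 28
v[6] = max(3+28-1, 10+21-1, 19+19-1, 13+10-1, 28+3-1, 21+0) = 37
One optimal plan: pieces 3 + 3 (1 cut) → $38 − $1 = $37.

37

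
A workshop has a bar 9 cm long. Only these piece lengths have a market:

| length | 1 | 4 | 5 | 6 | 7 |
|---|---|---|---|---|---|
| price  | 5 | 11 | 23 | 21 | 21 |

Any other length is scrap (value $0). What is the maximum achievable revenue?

Build best[k] bottom-up: best[k] = max over allowed piece i of (p[i] + best[k−i]).
best[1] = 5
best[2] = 10  (first piece 1, then best[1]=5)
best[3] = 15  (first piece 1, then best[2]=10)
best[4] = 20  (first piece 1, then best[3]=15)
best[5] = 25  (first piece 1, then best[4]=20)
best[6] = 30  (first piece 1, then best[5]=25)
best[7] = 35  (first piece 1, then best[6]=30)
best[8] = 40  (first piece 1, then best[7]=35)
best[9] = 45  (first piece 1, then best[8]=40)
One optimal cutting: 1 + 1 + 1 + 1 + 1 + 1 + 1 + 1 + 1 → $45.

45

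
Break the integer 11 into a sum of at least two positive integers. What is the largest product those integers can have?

Let prod[k] be the best product for length k (with at least one cut). For each first piece i, the rest contributes max(k−i, prod[k−i]).
prod[2] = 1*max(1,0) = 1*1 = 1
prod[3] = 1*max(2,1) = 1*2 = 2
prod[4] = 2*max(2,1) = 2*2 = 4
prod[5] = 2*max(3,2) = 2*3 = 6
prod[6] = 3*max(3,2) = 3*3 = 9
prod[7] = 2*max(5,6) = 2*6 = 12
prod[8] = 2*max(6,9) = 2*9 = 18
prod[9] = 3*max(6,9) = 3*9 = 27
prod[10] = 2*max(8,18) = 2*18 = 36
prod[11] = 2*max(9,27) = 2*27 = 54
One optimal split: 3 + 3 + 3 + 2; product 3*3*3*2 = 54.

54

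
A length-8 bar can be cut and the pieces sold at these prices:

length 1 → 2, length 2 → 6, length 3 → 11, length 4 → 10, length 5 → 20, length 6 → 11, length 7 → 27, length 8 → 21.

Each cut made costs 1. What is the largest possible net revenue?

30

Consider every possible first cut. net[k] is the best of p[i]+net[k−i] over all sellable i≤k, charging 1 whenever i<k.
net[1] = 2
net[2] = 6
net[3] = 11
net[4] = 12  (first piece 1, then net[3]=11)
net[5] = 20
net[6] = 21  (first piece 1, then net[5]=20)
net[7] = 27
net[8] = 30  (first piece 3, then net[5]=20)
One optimal plan: pieces 5 + 3 (1 cut) → 31 − 1 = 30.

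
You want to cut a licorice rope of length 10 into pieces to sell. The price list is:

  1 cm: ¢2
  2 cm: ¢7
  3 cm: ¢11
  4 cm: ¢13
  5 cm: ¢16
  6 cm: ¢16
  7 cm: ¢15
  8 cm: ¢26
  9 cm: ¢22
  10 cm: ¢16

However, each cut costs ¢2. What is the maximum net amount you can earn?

31

Build v[k] bottom-up: v[k] = max over allowed piece i of (p[i] + v[k−i]) − 2 per cut.
v[1] = 2
v[2] = 7
v[3] = 11
v[4] = 13
v[5] = 16  (first piece 2, then v[3]=11)
v[6] = 20  (first piece 3, then v[3]=11)
v[7] = 22  (first piece 3, then v[4]=13)
v[8] = 26
v[9] = 29  (first piece 3, then v[6]=20)
v[10] = 31  (first piece 2, then v[8]=26)
One optimal plan: pieces 8 + 2 (1 cut) → ¢33 − ¢2 = ¢31.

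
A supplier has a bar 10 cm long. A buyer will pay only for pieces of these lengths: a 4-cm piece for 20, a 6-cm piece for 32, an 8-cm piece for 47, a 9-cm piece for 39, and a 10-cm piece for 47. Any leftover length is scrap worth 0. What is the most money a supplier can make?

52

Build f[k] bottom-up: f[k] = max over allowed piece i of (p[i] + f[k−i]).
f[1] = 0
f[2] = 0
f[3] = 0
f[4] = 20
f[5] = 20
f[6] = max(20+0, 32+0) = 32
f[7] = max(20+0, 32+0) = 32
f[8] = max(20+20, 32+0, 47+0) = 47
f[9] = max(20+20, 32+0, 47+0, 39+0) = 47
f[10] = max(20+32, 32+20, 47+0, 39+0, 47+0) = 52
One optimal cutting: 6 + 4 → 52.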